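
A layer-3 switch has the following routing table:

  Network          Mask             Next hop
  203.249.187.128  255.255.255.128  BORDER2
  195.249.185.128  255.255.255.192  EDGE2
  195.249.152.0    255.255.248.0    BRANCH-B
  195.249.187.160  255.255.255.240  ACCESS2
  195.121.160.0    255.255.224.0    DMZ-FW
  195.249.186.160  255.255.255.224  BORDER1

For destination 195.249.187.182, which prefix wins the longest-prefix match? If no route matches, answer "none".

none

195.249.187.182 is outside every listed prefix and there is no default route.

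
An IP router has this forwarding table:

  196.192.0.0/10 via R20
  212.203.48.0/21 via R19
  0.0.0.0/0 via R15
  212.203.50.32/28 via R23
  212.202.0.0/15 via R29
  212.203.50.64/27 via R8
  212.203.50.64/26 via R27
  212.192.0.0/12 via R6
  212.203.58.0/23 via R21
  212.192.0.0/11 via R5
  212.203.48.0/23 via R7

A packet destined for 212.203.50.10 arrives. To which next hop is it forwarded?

Routes whose prefix contains 212.203.50.10:
  0.0.0.0/0 (default, matches everything) -> R15
  212.192.0.0/11 (212.192.0.0 - 212.223.255.255) -> R5
  212.192.0.0/12 (212.192.0.0 - 212.207.255.255) -> R6
  212.202.0.0/15 (212.202.0.0 - 212.203.255.255) -> R29
  212.203.48.0/21 (212.203.48.0 - 212.203.55.255) -> R19
More-specific entries that do NOT match:
  212.203.50.32/28 (212.203.50.32 - 212.203.50.47) does not contain 212.203.50.10
  212.203.50.64/27 (212.203.50.64 - 212.203.50.95) does not contain 212.203.50.10
  212.203.50.64/26 (212.203.50.64 - 212.203.50.127) does not contain 212.203.50.10
  212.203.58.0/23 (212.203.58.0 - 212.203.59.255) does not contain 212.203.50.10
  212.203.48.0/23 (212.203.48.0 - 212.203.49.255) does not contain 212.203.50.10
Longest matching prefix is /21 -> next hop R19.

R19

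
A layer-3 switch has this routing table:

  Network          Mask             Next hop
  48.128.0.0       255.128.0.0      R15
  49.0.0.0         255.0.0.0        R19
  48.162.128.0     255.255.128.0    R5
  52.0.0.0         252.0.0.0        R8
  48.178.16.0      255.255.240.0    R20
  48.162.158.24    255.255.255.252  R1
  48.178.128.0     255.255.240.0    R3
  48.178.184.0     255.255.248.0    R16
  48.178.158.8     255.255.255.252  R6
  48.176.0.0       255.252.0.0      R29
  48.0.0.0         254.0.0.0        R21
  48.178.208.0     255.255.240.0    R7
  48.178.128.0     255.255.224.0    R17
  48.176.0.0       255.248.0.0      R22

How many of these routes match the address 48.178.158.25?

5

Prefixes containing 48.178.158.25:
  48.0.0.0/7 (48.0.0.0 - 49.255.255.255)
  48.128.0.0/9 (48.128.0.0 - 48.255.255.255)
  48.176.0.0/13 (48.176.0.0 - 48.183.255.255)
  48.176.0.0/14 (48.176.0.0 - 48.179.255.255)
  48.178.128.0/19 (48.178.128.0 - 48.178.159.255)
Total matching entries: 5.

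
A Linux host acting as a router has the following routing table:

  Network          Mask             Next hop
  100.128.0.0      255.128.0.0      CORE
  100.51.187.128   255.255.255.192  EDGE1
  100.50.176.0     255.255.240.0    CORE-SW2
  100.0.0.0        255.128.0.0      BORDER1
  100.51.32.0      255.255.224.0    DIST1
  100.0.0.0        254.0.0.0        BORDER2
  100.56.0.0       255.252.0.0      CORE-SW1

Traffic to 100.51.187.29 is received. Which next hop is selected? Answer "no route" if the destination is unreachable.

Routes whose prefix contains 100.51.187.29:
  100.0.0.0/7 (100.0.0.0 - 101.255.255.255) -> BORDER2
  100.0.0.0/9 (100.0.0.0 - 100.127.255.255) -> BORDER1
More-specific entries that do NOT match:
  100.51.187.128/26 (100.51.187.128 - 100.51.187.191) does not contain 100.51.187.29
  100.50.176.0/20 (100.50.176.0 - 100.50.191.255) does not contain 100.51.187.29
  100.51.32.0/19 (100.51.32.0 - 100.51.63.255) does not contain 100.51.187.29
  100.56.0.0/14 (100.56.0.0 - 100.59.255.255) does not contain 100.51.187.29
Longest matching prefix is /9 -> next hop BORDER1.

BORDER1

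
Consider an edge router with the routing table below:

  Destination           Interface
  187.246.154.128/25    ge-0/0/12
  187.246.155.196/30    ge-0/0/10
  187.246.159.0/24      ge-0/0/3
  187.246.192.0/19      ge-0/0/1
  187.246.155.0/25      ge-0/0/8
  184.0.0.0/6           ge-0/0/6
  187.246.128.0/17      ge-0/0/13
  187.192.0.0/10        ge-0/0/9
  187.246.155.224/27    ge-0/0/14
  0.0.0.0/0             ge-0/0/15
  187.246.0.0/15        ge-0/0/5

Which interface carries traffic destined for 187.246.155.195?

Routes whose prefix contains 187.246.155.195:
  0.0.0.0/0 (default, matches everything) -> ge-0/0/15
  184.0.0.0/6 (184.0.0.0 - 187.255.255.255) -> ge-0/0/6
  187.192.0.0/10 (187.192.0.0 - 187.255.255.255) -> ge-0/0/9
  187.246.0.0/15 (187.246.0.0 - 187.247.255.255) -> ge-0/0/5
  187.246.128.0/17 (187.246.128.0 - 187.246.255.255) -> ge-0/0/13
More-specific entries that do NOT match:
  187.246.155.196/30 (187.246.155.196 - 187.246.155.199) does not contain 187.246.155.195
  187.246.155.224/27 (187.246.155.224 - 187.246.155.255) does not contain 187.246.155.195
  187.246.154.128/25 (187.246.154.128 - 187.246.154.255) does not contain 187.246.155.195
  187.246.155.0/25 (187.246.155.0 - 187.246.155.127) does not contain 187.246.155.195
  187.246.159.0/24 (187.246.159.0 - 187.246.159.255) does not contain 187.246.155.195
  187.246.192.0/19 (187.246.192.0 - 187.246.223.255) does not contain 187.246.155.195
Longest matching prefix is /17 -> interface ge-0/0/13.

ge-0/0/13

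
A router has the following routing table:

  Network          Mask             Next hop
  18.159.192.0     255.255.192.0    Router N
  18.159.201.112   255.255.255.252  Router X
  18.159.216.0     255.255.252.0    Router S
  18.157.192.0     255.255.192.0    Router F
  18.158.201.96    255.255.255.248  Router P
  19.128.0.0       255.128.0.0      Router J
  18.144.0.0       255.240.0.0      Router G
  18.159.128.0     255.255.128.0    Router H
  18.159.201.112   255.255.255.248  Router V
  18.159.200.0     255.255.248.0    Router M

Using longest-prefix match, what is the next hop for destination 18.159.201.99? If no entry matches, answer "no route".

Router M

Routes whose prefix contains 18.159.201.99:
  18.144.0.0/12 (18.144.0.0 - 18.159.255.255) -> Router G
  18.159.128.0/17 (18.159.128.0 - 18.159.255.255) -> Router H
  18.159.192.0/18 (18.159.192.0 - 18.159.255.255) -> Router N
  18.159.200.0/21 (18.159.200.0 - 18.159.207.255) -> Router M
More-specific entries that do NOT match:
  18.159.201.112/30 (18.159.201.112 - 18.159.201.115) does not contain 18.159.201.99
  18.158.201.96/29 (18.158.201.96 - 18.158.201.103) does not contain 18.159.201.99
  18.159.201.112/29 (18.159.201.112 - 18.159.201.119) does not contain 18.159.201.99
  18.159.216.0/22 (18.159.216.0 - 18.159.219.255) does not contain 18.159.201.99
Longest matching prefix is /21 -> next hop Router M.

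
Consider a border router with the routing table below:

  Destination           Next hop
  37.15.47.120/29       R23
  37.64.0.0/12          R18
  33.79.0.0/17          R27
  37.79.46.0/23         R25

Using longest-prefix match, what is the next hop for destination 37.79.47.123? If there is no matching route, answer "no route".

Routes whose prefix contains 37.79.47.123:
  37.64.0.0/12 (37.64.0.0 - 37.79.255.255) -> R18
  37.79.46.0/23 (37.79.46.0 - 37.79.47.255) -> R25
More-specific entries that do NOT match:
  37.15.47.120/29 (37.15.47.120 - 37.15.47.127) does not contain 37.79.47.123
Longest matching prefix is /23 -> next hop R25.

R25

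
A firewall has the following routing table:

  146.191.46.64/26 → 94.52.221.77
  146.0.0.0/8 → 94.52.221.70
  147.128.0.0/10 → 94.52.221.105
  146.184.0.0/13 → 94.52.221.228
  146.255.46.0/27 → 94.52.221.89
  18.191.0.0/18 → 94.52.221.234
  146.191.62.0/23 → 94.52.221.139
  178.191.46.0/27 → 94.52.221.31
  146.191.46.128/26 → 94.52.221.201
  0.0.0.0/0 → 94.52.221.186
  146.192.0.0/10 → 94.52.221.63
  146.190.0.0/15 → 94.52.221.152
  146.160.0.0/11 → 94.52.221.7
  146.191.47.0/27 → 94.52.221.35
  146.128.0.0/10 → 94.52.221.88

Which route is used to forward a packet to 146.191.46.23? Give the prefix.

146.190.0.0/15

Entries matching 146.191.46.23:
  0.0.0.0/0 (default, matches everything)
  146.0.0.0/8 (146.0.0.0 - 146.255.255.255)
  146.128.0.0/10 (146.128.0.0 - 146.191.255.255)
  146.160.0.0/11 (146.160.0.0 - 146.191.255.255)
  146.184.0.0/13 (146.184.0.0 - 146.191.255.255)
  146.190.0.0/15 (146.190.0.0 - 146.191.255.255)
Most specific is 146.190.0.0/15.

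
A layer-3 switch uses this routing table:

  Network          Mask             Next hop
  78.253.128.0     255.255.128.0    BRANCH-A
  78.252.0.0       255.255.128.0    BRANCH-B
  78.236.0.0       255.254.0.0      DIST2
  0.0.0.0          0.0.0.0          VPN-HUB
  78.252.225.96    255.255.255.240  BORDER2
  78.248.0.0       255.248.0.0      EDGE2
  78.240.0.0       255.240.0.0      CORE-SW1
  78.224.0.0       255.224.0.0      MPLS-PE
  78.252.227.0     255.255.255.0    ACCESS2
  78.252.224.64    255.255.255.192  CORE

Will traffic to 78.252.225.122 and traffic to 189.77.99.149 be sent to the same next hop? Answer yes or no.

78.252.225.122: longest match 78.248.0.0/13 -> EDGE2
189.77.99.149: longest match 0.0.0.0/0 -> VPN-HUB

no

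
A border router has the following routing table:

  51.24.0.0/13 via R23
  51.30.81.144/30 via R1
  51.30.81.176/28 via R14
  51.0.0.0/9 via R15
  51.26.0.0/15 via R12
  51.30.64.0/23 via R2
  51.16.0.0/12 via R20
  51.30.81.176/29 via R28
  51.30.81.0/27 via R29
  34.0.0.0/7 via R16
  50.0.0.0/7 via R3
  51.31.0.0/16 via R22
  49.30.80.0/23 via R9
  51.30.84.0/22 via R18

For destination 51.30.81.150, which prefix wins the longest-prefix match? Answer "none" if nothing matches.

Entries matching 51.30.81.150:
  50.0.0.0/7 (50.0.0.0 - 51.255.255.255)
  51.0.0.0/9 (51.0.0.0 - 51.127.255.255)
  51.16.0.0/12 (51.16.0.0 - 51.31.255.255)
  51.24.0.0/13 (51.24.0.0 - 51.31.255.255)
Most specific is 51.24.0.0/13.

51.24.0.0/13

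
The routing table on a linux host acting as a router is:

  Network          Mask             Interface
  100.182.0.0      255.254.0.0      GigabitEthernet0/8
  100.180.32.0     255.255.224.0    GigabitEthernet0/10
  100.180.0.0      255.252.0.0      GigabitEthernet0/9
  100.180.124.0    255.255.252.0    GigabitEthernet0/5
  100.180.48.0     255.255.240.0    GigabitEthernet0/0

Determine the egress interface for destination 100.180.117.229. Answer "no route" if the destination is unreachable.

GigabitEthernet0/9

Routes whose prefix contains 100.180.117.229:
  100.180.0.0/14 (100.180.0.0 - 100.183.255.255) -> GigabitEthernet0/9
More-specific entries that do NOT match:
  100.180.124.0/22 (100.180.124.0 - 100.180.127.255) does not contain 100.180.117.229
  100.180.48.0/20 (100.180.48.0 - 100.180.63.255) does not contain 100.180.117.229
  100.180.32.0/19 (100.180.32.0 - 100.180.63.255) does not contain 100.180.117.229
  100.182.0.0/15 (100.182.0.0 - 100.183.255.255) does not contain 100.180.117.229
Longest matching prefix is /14 -> interface GigabitEthernet0/9.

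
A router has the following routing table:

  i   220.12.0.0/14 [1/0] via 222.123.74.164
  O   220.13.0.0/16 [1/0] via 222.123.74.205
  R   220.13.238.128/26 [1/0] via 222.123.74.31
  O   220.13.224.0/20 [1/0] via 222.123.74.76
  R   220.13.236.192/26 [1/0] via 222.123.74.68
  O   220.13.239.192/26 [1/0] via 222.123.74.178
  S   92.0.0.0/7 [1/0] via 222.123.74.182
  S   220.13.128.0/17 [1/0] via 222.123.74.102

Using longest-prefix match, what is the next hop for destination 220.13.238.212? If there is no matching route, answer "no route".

Routes whose prefix contains 220.13.238.212:
  220.12.0.0/14 (220.12.0.0 - 220.15.255.255) -> 222.123.74.164
  220.13.0.0/16 (220.13.0.0 - 220.13.255.255) -> 222.123.74.205
  220.13.128.0/17 (220.13.128.0 - 220.13.255.255) -> 222.123.74.102
  220.13.224.0/20 (220.13.224.0 - 220.13.239.255) -> 222.123.74.76
More-specific entries that do NOT match:
  220.13.238.128/26 (220.13.238.128 - 220.13.238.191) does not contain 220.13.238.212
  220.13.236.192/26 (220.13.236.192 - 220.13.236.255) does not contain 220.13.238.212
  220.13.239.192/26 (220.13.239.192 - 220.13.239.255) does not contain 220.13.238.212
Longest matching prefix is /20 -> next hop 222.123.74.76.

222.123.74.76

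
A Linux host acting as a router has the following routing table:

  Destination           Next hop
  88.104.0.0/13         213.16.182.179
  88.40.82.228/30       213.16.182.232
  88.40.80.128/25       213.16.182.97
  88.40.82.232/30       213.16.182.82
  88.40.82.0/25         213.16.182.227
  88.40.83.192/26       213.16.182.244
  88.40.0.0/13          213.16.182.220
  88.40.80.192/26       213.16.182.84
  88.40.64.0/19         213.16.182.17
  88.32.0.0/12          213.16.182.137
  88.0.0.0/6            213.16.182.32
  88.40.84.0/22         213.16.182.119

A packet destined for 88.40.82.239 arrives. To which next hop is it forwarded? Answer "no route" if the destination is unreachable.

213.16.182.17

Routes whose prefix contains 88.40.82.239:
  88.0.0.0/6 (88.0.0.0 - 91.255.255.255) -> 213.16.182.32
  88.32.0.0/12 (88.32.0.0 - 88.47.255.255) -> 213.16.182.137
  88.40.0.0/13 (88.40.0.0 - 88.47.255.255) -> 213.16.182.220
  88.40.64.0/19 (88.40.64.0 - 88.40.95.255) -> 213.16.182.17
More-specific entries that do NOT match:
  88.40.82.228/30 (88.40.82.228 - 88.40.82.231) does not contain 88.40.82.239
  88.40.82.232/30 (88.40.82.232 - 88.40.82.235) does not contain 88.40.82.239
  88.40.83.192/26 (88.40.83.192 - 88.40.83.255) does not contain 88.40.82.239
  88.40.80.192/26 (88.40.80.192 - 88.40.80.255) does not contain 88.40.82.239
  88.40.80.128/25 (88.40.80.128 - 88.40.80.255) does not contain 88.40.82.239
  88.40.82.0/25 (88.40.82.0 - 88.40.82.127) does not contain 88.40.82.239
  88.40.84.0/22 (88.40.84.0 - 88.40.87.255) does not contain 88.40.82.239
Longest matching prefix is /19 -> next hop 213.16.182.17.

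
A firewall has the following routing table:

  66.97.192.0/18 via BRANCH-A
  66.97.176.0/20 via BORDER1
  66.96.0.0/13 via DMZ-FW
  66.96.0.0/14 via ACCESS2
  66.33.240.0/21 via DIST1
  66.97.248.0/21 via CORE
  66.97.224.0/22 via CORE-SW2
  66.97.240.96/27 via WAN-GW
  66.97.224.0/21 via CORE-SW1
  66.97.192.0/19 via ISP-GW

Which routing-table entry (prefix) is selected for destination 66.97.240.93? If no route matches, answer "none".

66.97.192.0/18

Entries matching 66.97.240.93:
  66.96.0.0/13 (66.96.0.0 - 66.103.255.255)
  66.96.0.0/14 (66.96.0.0 - 66.99.255.255)
  66.97.192.0/18 (66.97.192.0 - 66.97.255.255)
Most specific is 66.97.192.0/18.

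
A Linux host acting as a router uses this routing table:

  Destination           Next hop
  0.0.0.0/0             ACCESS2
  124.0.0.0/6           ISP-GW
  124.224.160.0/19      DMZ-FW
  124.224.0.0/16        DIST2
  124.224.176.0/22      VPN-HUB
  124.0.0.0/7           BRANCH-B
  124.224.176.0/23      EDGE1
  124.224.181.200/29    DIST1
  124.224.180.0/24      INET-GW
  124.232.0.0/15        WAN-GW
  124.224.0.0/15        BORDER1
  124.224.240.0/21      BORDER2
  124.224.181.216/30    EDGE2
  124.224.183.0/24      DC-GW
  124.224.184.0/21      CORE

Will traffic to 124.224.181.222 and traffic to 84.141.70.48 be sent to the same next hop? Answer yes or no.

no

124.224.181.222: longest match 124.224.160.0/19 -> DMZ-FW
84.141.70.48: longest match 0.0.0.0/0 -> ACCESS2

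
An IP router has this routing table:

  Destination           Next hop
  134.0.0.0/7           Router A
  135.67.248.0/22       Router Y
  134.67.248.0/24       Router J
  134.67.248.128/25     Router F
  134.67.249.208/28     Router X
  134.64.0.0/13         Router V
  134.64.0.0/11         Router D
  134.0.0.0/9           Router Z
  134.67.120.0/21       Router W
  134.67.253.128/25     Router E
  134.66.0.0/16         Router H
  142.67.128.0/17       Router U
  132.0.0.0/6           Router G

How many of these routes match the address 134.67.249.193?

Prefixes containing 134.67.249.193:
  132.0.0.0/6 (132.0.0.0 - 135.255.255.255)
  134.0.0.0/7 (134.0.0.0 - 135.255.255.255)
  134.0.0.0/9 (134.0.0.0 - 134.127.255.255)
  134.64.0.0/11 (134.64.0.0 - 134.95.255.255)
  134.64.0.0/13 (134.64.0.0 - 134.71.255.255)
Total matching entries: 5.

5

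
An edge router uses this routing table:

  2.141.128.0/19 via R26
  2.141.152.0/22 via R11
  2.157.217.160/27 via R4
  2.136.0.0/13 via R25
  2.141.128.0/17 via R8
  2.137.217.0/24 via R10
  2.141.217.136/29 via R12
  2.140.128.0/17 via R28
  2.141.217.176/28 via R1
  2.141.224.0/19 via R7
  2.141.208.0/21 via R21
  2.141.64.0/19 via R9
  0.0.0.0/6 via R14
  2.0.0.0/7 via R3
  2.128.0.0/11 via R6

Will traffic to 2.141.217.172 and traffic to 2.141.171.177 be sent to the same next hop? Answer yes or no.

2.141.217.172: longest match 2.141.128.0/17 -> R8
2.141.171.177: longest match 2.141.128.0/17 -> R8

yes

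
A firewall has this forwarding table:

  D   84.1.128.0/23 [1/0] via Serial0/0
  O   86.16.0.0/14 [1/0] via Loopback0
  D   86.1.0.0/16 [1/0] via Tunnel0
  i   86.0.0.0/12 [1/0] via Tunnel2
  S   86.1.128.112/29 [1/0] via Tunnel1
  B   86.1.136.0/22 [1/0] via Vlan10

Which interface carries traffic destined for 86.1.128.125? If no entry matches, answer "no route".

Tunnel0

Routes whose prefix contains 86.1.128.125:
  86.0.0.0/12 (86.0.0.0 - 86.15.255.255) -> Tunnel2
  86.1.0.0/16 (86.1.0.0 - 86.1.255.255) -> Tunnel0
More-specific entries that do NOT match:
  86.1.128.112/29 (86.1.128.112 - 86.1.128.119) does not contain 86.1.128.125
  84.1.128.0/23 (84.1.128.0 - 84.1.129.255) does not contain 86.1.128.125
  86.1.136.0/22 (86.1.136.0 - 86.1.139.255) does not contain 86.1.128.125
Longest matching prefix is /16 -> interface Tunnel0.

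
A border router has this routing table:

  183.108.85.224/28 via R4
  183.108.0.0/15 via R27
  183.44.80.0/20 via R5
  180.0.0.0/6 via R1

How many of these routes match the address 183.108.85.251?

Prefixes containing 183.108.85.251:
  180.0.0.0/6 (180.0.0.0 - 183.255.255.255)
  183.108.0.0/15 (183.108.0.0 - 183.109.255.255)
Total matching entries: 2.

2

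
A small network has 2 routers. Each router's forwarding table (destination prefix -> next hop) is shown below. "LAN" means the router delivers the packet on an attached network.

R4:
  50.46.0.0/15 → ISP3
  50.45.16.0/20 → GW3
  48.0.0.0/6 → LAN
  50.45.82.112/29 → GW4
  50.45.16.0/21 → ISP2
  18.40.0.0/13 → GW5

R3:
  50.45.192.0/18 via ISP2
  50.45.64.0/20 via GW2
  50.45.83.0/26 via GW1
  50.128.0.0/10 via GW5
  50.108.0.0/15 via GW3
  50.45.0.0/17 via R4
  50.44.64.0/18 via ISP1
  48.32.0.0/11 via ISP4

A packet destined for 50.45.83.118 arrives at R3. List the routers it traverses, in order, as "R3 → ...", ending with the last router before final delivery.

At R3: longest match for 50.45.83.118 is 50.45.0.0/17 -> R4
At R4: longest match for 50.45.83.118 is 48.0.0.0/6 -> LAN

R3 → R4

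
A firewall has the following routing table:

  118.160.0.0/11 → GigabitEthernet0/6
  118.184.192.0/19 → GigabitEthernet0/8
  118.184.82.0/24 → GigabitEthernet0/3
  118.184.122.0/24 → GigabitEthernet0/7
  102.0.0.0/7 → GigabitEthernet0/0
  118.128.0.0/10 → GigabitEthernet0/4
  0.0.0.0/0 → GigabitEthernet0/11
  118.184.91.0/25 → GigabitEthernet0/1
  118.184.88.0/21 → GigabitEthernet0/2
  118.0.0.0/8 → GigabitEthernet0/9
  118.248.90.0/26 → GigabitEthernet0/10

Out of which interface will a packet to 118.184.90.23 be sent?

GigabitEthernet0/2

Routes whose prefix contains 118.184.90.23:
  0.0.0.0/0 (default, matches everything) -> GigabitEthernet0/11
  118.0.0.0/8 (118.0.0.0 - 118.255.255.255) -> GigabitEthernet0/9
  118.128.0.0/10 (118.128.0.0 - 118.191.255.255) -> GigabitEthernet0/4
  118.160.0.0/11 (118.160.0.0 - 118.191.255.255) -> GigabitEthernet0/6
  118.184.88.0/21 (118.184.88.0 - 118.184.95.255) -> GigabitEthernet0/2
More-specific entries that do NOT match:
  118.248.90.0/26 (118.248.90.0 - 118.248.90.63) does not contain 118.184.90.23
  118.184.91.0/25 (118.184.91.0 - 118.184.91.127) does not contain 118.184.90.23
  118.184.82.0/24 (118.184.82.0 - 118.184.82.255) does not contain 118.184.90.23
  118.184.122.0/24 (118.184.122.0 - 118.184.122.255) does not contain 118.184.90.23
Longest matching prefix is /21 -> interface GigabitEthernet0/2.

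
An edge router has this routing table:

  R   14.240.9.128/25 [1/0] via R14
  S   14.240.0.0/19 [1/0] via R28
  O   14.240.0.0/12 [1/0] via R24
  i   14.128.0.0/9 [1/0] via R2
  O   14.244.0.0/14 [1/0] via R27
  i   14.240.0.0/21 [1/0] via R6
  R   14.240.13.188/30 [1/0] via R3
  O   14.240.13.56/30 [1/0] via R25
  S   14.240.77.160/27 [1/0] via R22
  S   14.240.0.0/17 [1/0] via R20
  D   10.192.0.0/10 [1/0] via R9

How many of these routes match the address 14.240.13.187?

4

Prefixes containing 14.240.13.187:
  14.128.0.0/9 (14.128.0.0 - 14.255.255.255)
  14.240.0.0/12 (14.240.0.0 - 14.255.255.255)
  14.240.0.0/17 (14.240.0.0 - 14.240.127.255)
  14.240.0.0/19 (14.240.0.0 - 14.240.31.255)
Total matching entries: 4.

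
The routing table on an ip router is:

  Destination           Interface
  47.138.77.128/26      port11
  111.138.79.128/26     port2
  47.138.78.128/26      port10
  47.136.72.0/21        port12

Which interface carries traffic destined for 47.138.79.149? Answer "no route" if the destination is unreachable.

No entry's prefix contains 47.138.79.149; there is no default route.

no route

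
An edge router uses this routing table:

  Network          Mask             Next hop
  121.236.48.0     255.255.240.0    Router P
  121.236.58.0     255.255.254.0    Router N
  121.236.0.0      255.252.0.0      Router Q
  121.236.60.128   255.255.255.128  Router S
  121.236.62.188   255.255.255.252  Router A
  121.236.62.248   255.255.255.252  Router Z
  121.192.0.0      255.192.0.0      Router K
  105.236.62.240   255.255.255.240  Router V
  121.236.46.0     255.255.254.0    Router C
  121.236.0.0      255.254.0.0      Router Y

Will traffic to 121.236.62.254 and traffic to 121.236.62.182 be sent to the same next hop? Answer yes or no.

121.236.62.254: longest match 121.236.48.0/20 -> Router P
121.236.62.182: longest match 121.236.48.0/20 -> Router P

yes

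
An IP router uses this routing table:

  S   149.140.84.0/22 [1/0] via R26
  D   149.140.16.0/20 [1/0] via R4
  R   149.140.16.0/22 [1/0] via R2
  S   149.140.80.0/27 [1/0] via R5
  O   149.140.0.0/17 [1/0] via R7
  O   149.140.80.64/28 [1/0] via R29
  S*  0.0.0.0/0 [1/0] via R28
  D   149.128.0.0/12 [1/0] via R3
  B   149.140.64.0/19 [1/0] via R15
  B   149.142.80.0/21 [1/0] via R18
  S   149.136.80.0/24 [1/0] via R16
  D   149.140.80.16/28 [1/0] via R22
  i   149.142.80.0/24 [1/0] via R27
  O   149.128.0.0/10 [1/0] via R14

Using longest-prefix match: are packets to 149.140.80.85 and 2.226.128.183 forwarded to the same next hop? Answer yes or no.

149.140.80.85: longest match 149.140.64.0/19 -> R15
2.226.128.183: longest match 0.0.0.0/0 -> R28

no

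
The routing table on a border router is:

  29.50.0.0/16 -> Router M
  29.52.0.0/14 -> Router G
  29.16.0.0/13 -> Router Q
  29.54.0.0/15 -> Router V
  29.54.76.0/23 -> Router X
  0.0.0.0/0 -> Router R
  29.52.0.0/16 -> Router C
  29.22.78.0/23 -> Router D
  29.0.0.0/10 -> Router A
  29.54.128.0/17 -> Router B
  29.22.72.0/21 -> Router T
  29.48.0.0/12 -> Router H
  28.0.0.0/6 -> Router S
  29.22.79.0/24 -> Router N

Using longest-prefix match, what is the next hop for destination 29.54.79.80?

Routes whose prefix contains 29.54.79.80:
  0.0.0.0/0 (default, matches everything) -> Router R
  28.0.0.0/6 (28.0.0.0 - 31.255.255.255) -> Router S
  29.0.0.0/10 (29.0.0.0 - 29.63.255.255) -> Router A
  29.48.0.0/12 (29.48.0.0 - 29.63.255.255) -> Router H
  29.52.0.0/14 (29.52.0.0 - 29.55.255.255) -> Router G
  29.54.0.0/15 (29.54.0.0 - 29.55.255.255) -> Router V
More-specific entries that do NOT match:
  29.22.79.0/24 (29.22.79.0 - 29.22.79.255) does not contain 29.54.79.80
  29.54.76.0/23 (29.54.76.0 - 29.54.77.255) does not contain 29.54.79.80
  29.22.78.0/23 (29.22.78.0 - 29.22.79.255) does not contain 29.54.79.80
  29.22.72.0/21 (29.22.72.0 - 29.22.79.255) does not contain 29.54.79.80
  29.54.128.0/17 (29.54.128.0 - 29.54.255.255) does not contain 29.54.79.80
  29.50.0.0/16 (29.50.0.0 - 29.50.255.255) does not contain 29.54.79.80
  29.52.0.0/16 (29.52.0.0 - 29.52.255.255) does not contain 29.54.79.80
Longest matching prefix is /15 -> next hop Router V.

Router V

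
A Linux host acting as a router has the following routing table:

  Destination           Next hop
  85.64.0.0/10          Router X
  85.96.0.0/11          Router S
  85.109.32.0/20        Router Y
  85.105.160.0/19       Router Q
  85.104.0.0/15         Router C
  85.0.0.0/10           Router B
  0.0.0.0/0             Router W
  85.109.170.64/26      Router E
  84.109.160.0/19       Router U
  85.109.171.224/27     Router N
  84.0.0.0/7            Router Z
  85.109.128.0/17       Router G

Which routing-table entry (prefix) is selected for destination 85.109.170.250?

85.109.128.0/17

Entries matching 85.109.170.250:
  0.0.0.0/0 (default, matches everything)
  84.0.0.0/7 (84.0.0.0 - 85.255.255.255)
  85.64.0.0/10 (85.64.0.0 - 85.127.255.255)
  85.96.0.0/11 (85.96.0.0 - 85.127.255.255)
  85.109.128.0/17 (85.109.128.0 - 85.109.255.255)
Most specific is 85.109.128.0/17.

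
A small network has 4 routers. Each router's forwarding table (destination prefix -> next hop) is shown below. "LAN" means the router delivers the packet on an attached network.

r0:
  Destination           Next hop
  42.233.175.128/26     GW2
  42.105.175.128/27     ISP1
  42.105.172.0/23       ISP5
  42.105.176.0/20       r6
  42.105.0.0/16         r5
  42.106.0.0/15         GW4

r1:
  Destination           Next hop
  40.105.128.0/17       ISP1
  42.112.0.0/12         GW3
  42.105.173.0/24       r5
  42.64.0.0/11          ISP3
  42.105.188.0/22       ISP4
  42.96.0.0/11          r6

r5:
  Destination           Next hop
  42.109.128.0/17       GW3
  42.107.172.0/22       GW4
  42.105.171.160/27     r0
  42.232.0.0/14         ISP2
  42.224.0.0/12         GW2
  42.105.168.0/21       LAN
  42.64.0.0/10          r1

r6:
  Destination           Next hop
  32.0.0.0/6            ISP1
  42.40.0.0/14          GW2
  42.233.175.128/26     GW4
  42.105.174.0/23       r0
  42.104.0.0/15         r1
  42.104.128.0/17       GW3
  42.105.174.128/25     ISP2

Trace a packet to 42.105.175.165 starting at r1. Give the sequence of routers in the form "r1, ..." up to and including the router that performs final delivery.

At r1: longest match for 42.105.175.165 is 42.96.0.0/11 -> r6
At r6: longest match for 42.105.175.165 is 42.105.174.0/23 -> r0
At r0: longest match for 42.105.175.165 is 42.105.0.0/16 -> r5
At r5: longest match for 42.105.175.165 is 42.105.168.0/21 -> LAN

r1, r6, r0, r5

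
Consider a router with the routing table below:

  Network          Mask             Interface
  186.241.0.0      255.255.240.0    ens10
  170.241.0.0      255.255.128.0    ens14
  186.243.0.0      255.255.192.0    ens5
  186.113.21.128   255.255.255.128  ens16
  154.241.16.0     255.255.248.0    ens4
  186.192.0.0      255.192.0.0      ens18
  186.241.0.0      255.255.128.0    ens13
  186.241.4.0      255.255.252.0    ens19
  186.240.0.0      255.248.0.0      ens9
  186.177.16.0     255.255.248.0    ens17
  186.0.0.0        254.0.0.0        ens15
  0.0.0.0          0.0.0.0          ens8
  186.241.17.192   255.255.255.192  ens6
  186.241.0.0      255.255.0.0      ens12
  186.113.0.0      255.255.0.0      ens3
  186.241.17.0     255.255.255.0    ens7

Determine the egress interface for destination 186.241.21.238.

ens13

Routes whose prefix contains 186.241.21.238:
  0.0.0.0/0 (default, matches everything) -> ens8
  186.0.0.0/7 (186.0.0.0 - 187.255.255.255) -> ens15
  186.192.0.0/10 (186.192.0.0 - 186.255.255.255) -> ens18
  186.240.0.0/13 (186.240.0.0 - 186.247.255.255) -> ens9
  186.241.0.0/16 (186.241.0.0 - 186.241.255.255) -> ens12
  186.241.0.0/17 (186.241.0.0 - 186.241.127.255) -> ens13
More-specific entries that do NOT match:
  186.241.17.192/26 (186.241.17.192 - 186.241.17.255) does not contain 186.241.21.238
  186.113.21.128/25 (186.113.21.128 - 186.113.21.255) does not contain 186.241.21.238
  186.241.17.0/24 (186.241.17.0 - 186.241.17.255) does not contain 186.241.21.238
  186.241.4.0/22 (186.241.4.0 - 186.241.7.255) does not contain 186.241.21.238
  154.241.16.0/21 (154.241.16.0 - 154.241.23.255) does not contain 186.241.21.238
  186.177.16.0/21 (186.177.16.0 - 186.177.23.255) does not contain 186.241.21.238
  186.241.0.0/20 (186.241.0.0 - 186.241.15.255) does not contain 186.241.21.238
  186.243.0.0/18 (186.243.0.0 - 186.243.63.255) does not contain 186.241.21.238
Longest matching prefix is /17 -> interface ens13.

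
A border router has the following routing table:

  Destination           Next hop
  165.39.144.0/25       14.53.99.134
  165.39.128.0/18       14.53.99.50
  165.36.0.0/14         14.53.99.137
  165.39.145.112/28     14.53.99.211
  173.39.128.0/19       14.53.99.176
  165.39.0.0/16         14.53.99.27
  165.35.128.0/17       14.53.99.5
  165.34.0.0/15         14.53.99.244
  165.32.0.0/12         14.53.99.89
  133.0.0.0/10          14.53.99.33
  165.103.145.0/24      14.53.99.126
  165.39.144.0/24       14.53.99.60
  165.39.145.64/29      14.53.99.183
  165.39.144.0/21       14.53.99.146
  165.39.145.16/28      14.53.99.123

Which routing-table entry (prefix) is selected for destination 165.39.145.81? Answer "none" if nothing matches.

165.39.144.0/21

Entries matching 165.39.145.81:
  165.32.0.0/12 (165.32.0.0 - 165.47.255.255)
  165.36.0.0/14 (165.36.0.0 - 165.39.255.255)
  165.39.0.0/16 (165.39.0.0 - 165.39.255.255)
  165.39.128.0/18 (165.39.128.0 - 165.39.191.255)
  165.39.144.0/21 (165.39.144.0 - 165.39.151.255)
Most specific is 165.39.144.0/21.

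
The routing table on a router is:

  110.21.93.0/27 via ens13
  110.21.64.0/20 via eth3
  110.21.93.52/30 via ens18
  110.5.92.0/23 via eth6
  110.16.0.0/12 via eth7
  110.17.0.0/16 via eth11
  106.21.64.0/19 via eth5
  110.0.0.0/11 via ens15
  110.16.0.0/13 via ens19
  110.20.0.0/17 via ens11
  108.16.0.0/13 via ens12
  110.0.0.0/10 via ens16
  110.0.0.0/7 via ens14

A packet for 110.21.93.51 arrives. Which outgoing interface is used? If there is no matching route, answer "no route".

ens19

Routes whose prefix contains 110.21.93.51:
  110.0.0.0/7 (110.0.0.0 - 111.255.255.255) -> ens14
  110.0.0.0/10 (110.0.0.0 - 110.63.255.255) -> ens16
  110.0.0.0/11 (110.0.0.0 - 110.31.255.255) -> ens15
  110.16.0.0/12 (110.16.0.0 - 110.31.255.255) -> eth7
  110.16.0.0/13 (110.16.0.0 - 110.23.255.255) -> ens19
More-specific entries that do NOT match:
  110.21.93.52/30 (110.21.93.52 - 110.21.93.55) does not contain 110.21.93.51
  110.21.93.0/27 (110.21.93.0 - 110.21.93.31) does not contain 110.21.93.51
  110.5.92.0/23 (110.5.92.0 - 110.5.93.255) does not contain 110.21.93.51
  110.21.64.0/20 (110.21.64.0 - 110.21.79.255) does not contain 110.21.93.51
  106.21.64.0/19 (106.21.64.0 - 106.21.95.255) does not contain 110.21.93.51
  110.20.0.0/17 (110.20.0.0 - 110.20.127.255) does not contain 110.21.93.51
  110.17.0.0/16 (110.17.0.0 - 110.17.255.255) does not contain 110.21.93.51
Longest matching prefix is /13 -> interface ens19.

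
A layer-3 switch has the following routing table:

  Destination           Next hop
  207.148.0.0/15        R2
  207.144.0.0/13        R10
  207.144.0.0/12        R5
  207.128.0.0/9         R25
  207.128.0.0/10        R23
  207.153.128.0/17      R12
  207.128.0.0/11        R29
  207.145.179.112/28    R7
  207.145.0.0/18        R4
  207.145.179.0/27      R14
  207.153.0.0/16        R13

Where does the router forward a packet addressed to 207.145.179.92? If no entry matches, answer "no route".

R10

Routes whose prefix contains 207.145.179.92:
  207.128.0.0/9 (207.128.0.0 - 207.255.255.255) -> R25
  207.128.0.0/10 (207.128.0.0 - 207.191.255.255) -> R23
  207.128.0.0/11 (207.128.0.0 - 207.159.255.255) -> R29
  207.144.0.0/12 (207.144.0.0 - 207.159.255.255) -> R5
  207.144.0.0/13 (207.144.0.0 - 207.151.255.255) -> R10
More-specific entries that do NOT match:
  207.145.179.112/28 (207.145.179.112 - 207.145.179.127) does not contain 207.145.179.92
  207.145.179.0/27 (207.145.179.0 - 207.145.179.31) does not contain 207.145.179.92
  207.145.0.0/18 (207.145.0.0 - 207.145.63.255) does not contain 207.145.179.92
  207.153.128.0/17 (207.153.128.0 - 207.153.255.255) does not contain 207.145.179.92
  207.153.0.0/16 (207.153.0.0 - 207.153.255.255) does not contain 207.145.179.92
  207.148.0.0/15 (207.148.0.0 - 207.149.255.255) does not contain 207.145.179.92
Longest matching prefix is /13 -> next hop R10.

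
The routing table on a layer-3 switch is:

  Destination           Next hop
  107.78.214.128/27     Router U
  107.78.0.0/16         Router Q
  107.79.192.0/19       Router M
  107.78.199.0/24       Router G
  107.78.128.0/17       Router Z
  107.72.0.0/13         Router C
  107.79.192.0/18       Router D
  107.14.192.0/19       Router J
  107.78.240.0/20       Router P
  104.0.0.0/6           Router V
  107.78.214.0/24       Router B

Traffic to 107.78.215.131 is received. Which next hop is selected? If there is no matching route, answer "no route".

Router Z

Routes whose prefix contains 107.78.215.131:
  104.0.0.0/6 (104.0.0.0 - 107.255.255.255) -> Router V
  107.72.0.0/13 (107.72.0.0 - 107.79.255.255) -> Router C
  107.78.0.0/16 (107.78.0.0 - 107.78.255.255) -> Router Q
  107.78.128.0/17 (107.78.128.0 - 107.78.255.255) -> Router Z
More-specific entries that do NOT match:
  107.78.214.128/27 (107.78.214.128 - 107.78.214.159) does not contain 107.78.215.131
  107.78.199.0/24 (107.78.199.0 - 107.78.199.255) does not contain 107.78.215.131
  107.78.214.0/24 (107.78.214.0 - 107.78.214.255) does not contain 107.78.215.131
  107.78.240.0/20 (107.78.240.0 - 107.78.255.255) does not contain 107.78.215.131
  107.79.192.0/19 (107.79.192.0 - 107.79.223.255) does not contain 107.78.215.131
  107.14.192.0/19 (107.14.192.0 - 107.14.223.255) does not contain 107.78.215.131
  107.79.192.0/18 (107.79.192.0 - 107.79.255.255) does not contain 107.78.215.131
Longest matching prefix is /17 -> next hop Router Z.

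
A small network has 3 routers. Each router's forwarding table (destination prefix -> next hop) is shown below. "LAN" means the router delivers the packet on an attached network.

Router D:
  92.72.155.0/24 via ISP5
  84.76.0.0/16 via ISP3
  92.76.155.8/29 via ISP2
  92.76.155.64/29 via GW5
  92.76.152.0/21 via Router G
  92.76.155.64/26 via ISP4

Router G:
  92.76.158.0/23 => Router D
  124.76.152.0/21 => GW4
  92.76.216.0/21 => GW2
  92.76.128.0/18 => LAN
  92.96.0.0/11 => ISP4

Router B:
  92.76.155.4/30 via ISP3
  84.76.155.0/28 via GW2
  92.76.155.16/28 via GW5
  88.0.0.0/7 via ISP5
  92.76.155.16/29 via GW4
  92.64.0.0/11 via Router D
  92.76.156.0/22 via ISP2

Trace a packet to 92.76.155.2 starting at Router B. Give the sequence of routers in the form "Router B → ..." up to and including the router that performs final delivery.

Router B → Router D → Router G

At Router B: longest match for 92.76.155.2 is 92.64.0.0/11 -> Router D
At Router D: longest match for 92.76.155.2 is 92.76.152.0/21 -> Router G
At Router G: longest match for 92.76.155.2 is 92.76.128.0/18 -> LAN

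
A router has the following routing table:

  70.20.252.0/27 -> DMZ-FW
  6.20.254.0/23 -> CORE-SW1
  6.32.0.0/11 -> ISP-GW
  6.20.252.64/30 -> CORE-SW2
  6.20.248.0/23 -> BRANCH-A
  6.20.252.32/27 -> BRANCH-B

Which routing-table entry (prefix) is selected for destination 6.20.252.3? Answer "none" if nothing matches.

6.20.252.3 is outside every listed prefix and there is no default route.

none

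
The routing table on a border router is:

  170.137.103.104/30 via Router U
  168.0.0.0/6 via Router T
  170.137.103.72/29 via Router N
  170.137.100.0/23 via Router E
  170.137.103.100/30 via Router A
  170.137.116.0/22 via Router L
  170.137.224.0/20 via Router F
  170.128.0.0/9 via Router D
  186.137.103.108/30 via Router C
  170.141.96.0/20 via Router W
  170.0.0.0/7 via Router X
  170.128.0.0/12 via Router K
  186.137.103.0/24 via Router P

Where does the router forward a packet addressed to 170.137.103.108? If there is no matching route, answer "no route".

Routes whose prefix contains 170.137.103.108:
  168.0.0.0/6 (168.0.0.0 - 171.255.255.255) -> Router T
  170.0.0.0/7 (170.0.0.0 - 171.255.255.255) -> Router X
  170.128.0.0/9 (170.128.0.0 - 170.255.255.255) -> Router D
  170.128.0.0/12 (170.128.0.0 - 170.143.255.255) -> Router K
More-specific entries that do NOT match:
  170.137.103.104/30 (170.137.103.104 - 170.137.103.107) does not contain 170.137.103.108
  170.137.103.100/30 (170.137.103.100 - 170.137.103.103) does not contain 170.137.103.108
  186.137.103.108/30 (186.137.103.108 - 186.137.103.111) does not contain 170.137.103.108
  170.137.103.72/29 (170.137.103.72 - 170.137.103.79) does not contain 170.137.103.108
  186.137.103.0/24 (186.137.103.0 - 186.137.103.255) does not contain 170.137.103.108
  170.137.100.0/23 (170.137.100.0 - 170.137.101.255) does not contain 170.137.103.108
  170.137.116.0/22 (170.137.116.0 - 170.137.119.255) does not contain 170.137.103.108
  170.137.224.0/20 (170.137.224.0 - 170.137.239.255) does not contain 170.137.103.108
  170.141.96.0/20 (170.141.96.0 - 170.141.111.255) does not contain 170.137.103.108
Longest matching prefix is /12 -> next hop Router K.

Router K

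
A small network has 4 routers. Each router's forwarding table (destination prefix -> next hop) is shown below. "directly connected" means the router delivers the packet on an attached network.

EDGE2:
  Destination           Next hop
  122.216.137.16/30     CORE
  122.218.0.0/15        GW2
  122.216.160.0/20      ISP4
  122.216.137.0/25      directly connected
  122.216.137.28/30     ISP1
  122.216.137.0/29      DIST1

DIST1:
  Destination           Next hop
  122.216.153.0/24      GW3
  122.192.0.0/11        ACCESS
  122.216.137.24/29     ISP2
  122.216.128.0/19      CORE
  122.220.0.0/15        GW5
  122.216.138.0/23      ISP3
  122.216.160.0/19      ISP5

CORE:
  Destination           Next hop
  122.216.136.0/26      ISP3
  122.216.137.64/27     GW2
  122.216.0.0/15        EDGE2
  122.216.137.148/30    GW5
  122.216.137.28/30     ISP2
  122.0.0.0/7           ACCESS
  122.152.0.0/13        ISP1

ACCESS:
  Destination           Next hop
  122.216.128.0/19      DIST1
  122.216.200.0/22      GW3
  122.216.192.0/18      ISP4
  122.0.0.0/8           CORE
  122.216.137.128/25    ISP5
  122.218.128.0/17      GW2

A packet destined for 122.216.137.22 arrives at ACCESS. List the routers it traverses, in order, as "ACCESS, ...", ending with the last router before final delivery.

At ACCESS: longest match for 122.216.137.22 is 122.216.128.0/19 -> DIST1
At DIST1: longest match for 122.216.137.22 is 122.216.128.0/19 -> CORE
At CORE: longest match for 122.216.137.22 is 122.216.0.0/15 -> EDGE2
At EDGE2: longest match for 122.216.137.22 is 122.216.137.0/25 -> directly connected

ACCESS, DIST1, CORE, EDGE2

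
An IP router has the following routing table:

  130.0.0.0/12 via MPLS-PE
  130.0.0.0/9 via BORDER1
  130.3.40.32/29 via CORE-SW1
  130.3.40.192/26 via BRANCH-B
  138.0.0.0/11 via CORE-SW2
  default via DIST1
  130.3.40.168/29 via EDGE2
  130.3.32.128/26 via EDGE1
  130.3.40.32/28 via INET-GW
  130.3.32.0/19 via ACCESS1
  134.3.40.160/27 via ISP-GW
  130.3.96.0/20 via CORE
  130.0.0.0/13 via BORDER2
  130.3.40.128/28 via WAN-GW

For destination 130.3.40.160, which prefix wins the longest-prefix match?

130.3.32.0/19

Entries matching 130.3.40.160:
  0.0.0.0/0 (default, matches everything)
  130.0.0.0/9 (130.0.0.0 - 130.127.255.255)
  130.0.0.0/12 (130.0.0.0 - 130.15.255.255)
  130.0.0.0/13 (130.0.0.0 - 130.7.255.255)
  130.3.32.0/19 (130.3.32.0 - 130.3.63.255)
Most specific is 130.3.32.0/19.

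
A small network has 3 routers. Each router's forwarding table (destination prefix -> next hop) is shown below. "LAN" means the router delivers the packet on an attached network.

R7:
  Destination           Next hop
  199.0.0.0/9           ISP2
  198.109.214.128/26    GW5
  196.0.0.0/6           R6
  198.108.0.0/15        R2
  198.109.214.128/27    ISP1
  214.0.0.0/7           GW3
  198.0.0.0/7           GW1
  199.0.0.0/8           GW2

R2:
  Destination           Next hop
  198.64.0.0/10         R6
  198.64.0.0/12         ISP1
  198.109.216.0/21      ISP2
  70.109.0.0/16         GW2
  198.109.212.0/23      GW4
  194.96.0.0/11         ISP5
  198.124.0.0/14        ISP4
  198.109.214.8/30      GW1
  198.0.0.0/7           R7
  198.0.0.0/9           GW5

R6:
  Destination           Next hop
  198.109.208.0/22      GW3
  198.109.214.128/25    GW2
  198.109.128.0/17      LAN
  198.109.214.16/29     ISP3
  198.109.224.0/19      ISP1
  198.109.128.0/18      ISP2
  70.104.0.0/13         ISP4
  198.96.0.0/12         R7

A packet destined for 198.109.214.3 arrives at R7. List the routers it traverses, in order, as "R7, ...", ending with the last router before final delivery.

R7, R2, R6

At R7: longest match for 198.109.214.3 is 198.108.0.0/15 -> R2
At R2: longest match for 198.109.214.3 is 198.64.0.0/10 -> R6
At R6: longest match for 198.109.214.3 is 198.109.128.0/17 -> LAN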